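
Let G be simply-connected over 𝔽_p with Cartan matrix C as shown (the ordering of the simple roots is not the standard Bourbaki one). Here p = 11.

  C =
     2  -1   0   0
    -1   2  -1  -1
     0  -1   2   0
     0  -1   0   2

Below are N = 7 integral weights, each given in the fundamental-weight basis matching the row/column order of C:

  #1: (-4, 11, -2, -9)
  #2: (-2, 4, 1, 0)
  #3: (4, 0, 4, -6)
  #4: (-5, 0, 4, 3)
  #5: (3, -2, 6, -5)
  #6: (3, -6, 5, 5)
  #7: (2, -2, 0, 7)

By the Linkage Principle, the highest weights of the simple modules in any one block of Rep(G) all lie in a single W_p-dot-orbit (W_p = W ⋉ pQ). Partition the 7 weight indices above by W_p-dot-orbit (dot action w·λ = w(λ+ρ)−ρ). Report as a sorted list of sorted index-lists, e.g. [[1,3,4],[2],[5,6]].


D_4 Cartan matrix, 4 simple roots permuted; ρ=(1,1,1,1).

Ā_11 reps of the 7 weights (D_4, coords as presented):

  [1] (2, 1, 0, 7);  [2] (1, 3, 2, 1);  [3] (1, 4, 1, 1);  [4] (1, 3, 2, 1);  [5] (1, 3, 2, 1);  [6] (1, 4, 1, 1);  [7] (2, 1, 0, 7)

The 7 indices split into 3 linkage classes (same alcove rep ⇔ same W_11-dot-orbit):

[[1, 7], [2, 4, 5], [3, 6]]


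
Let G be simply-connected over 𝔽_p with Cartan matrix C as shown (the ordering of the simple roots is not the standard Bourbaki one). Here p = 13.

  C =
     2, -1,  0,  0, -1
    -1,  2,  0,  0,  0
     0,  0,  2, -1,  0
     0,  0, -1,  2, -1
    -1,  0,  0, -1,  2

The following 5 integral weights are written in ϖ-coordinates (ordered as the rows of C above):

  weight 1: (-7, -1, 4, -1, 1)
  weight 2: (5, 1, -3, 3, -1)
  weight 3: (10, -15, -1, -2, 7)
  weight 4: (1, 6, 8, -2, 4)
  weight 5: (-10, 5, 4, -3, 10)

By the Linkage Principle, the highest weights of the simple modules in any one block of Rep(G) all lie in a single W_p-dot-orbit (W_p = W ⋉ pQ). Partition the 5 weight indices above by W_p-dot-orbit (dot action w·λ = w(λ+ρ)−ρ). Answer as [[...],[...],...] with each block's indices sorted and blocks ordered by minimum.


A_5 Cartan matrix, 5 simple roots permuted; ρ=(1,1,1,1,1).

λ_j+ρ reflected into Ā_13 (⟨·,θ^∨⟩≤13); 5-tuples as given:

    1: (0, 2, 1, 0, 4)
    2: (6, 2, 2, 2, 0)
    3: (2, 5, 0, 4, 1)
    4: (0, 2, 1, 0, 4)
    5: (6, 2, 2, 2, 0)

Partition of {1..5} into 3 W_13-dot-orbits:

[[1, 4], [2, 5], [3]]


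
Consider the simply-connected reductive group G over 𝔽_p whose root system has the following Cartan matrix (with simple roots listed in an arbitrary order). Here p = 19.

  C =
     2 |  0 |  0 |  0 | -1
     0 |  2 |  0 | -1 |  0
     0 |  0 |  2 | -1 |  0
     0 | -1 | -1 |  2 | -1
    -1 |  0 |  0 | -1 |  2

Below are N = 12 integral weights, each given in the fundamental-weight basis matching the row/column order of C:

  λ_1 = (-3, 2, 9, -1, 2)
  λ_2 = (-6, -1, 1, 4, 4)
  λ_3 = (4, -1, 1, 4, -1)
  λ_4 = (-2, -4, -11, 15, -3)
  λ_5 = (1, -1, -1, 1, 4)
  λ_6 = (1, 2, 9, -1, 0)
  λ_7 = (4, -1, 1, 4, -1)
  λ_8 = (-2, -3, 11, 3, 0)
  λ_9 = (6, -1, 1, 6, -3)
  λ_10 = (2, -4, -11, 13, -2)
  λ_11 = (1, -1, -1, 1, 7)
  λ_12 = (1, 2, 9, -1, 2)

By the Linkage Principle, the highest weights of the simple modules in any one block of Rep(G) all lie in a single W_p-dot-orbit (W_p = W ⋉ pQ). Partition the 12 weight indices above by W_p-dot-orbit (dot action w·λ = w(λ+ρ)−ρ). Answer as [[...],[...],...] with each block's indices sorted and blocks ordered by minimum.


C ↔ D_5 under row/col permutation; |W(D_5)| = 1920.

Alcove-folded reps (p=19, 12 weights, presented ϖ-order):

    1: (2, 3, 10, 0, 1)
    2: (5, 0, 2, 5, 0)
    3: (5, 0, 2, 5, 0)
    4: (2, 3, 10, 0, 1)
    5: (2, 0, 0, 2, 5)
    6: (2, 3, 10, 0, 1)
    7: (5, 0, 2, 5, 0)
    8: (1, 2, 12, 2, 0)
    9: (5, 0, 2, 5, 0)
    10: (2, 3, 10, 0, 1)
    11: (2, 0, 0, 2, 5)
    12: (2, 3, 10, 0, 1)

Grouping the 12 weights by Ā_19-representative: 4 linkage classes.

[[1, 4, 6, 10, 12], [2, 3, 7, 9], [5, 11], [8]]


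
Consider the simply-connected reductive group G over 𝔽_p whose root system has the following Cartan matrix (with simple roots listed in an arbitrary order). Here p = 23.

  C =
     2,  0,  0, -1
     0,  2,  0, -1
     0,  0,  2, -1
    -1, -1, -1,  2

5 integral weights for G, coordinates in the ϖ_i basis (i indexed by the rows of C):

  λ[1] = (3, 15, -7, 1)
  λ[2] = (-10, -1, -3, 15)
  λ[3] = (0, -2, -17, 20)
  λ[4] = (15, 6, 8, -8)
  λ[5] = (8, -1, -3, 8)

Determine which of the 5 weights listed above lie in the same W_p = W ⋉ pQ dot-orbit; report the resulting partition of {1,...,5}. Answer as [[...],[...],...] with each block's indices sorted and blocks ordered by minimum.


Cartan matrix: type D_4 (|W|=192); un-permuting the 4 rows.

λ_j+ρ reflected into Ā_23 (⟨·,θ^∨⟩≤23); 4-tuples as given:

    λ_1 → (0, 12, 2, 4)
    λ_2 → (9, 0, 2, 5)
    λ_3 → (1, 1, 16, 1)
    λ_4 → (9, 0, 2, 5)
    λ_5 → (9, 0, 2, 5)

Linkage partition of the 5 weights (3 classes, p=23):

[[1], [2, 4, 5], [3]]


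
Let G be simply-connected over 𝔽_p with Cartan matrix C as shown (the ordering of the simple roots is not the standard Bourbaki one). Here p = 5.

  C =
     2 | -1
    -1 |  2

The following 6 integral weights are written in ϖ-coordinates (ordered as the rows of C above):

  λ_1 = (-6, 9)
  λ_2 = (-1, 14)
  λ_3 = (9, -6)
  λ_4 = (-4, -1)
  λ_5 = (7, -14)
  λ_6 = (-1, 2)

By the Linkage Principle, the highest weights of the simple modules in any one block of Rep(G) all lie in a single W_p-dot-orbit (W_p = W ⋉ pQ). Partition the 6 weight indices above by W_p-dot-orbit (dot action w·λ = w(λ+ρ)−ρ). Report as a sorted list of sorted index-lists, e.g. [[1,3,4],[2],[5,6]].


Type A_2, rank 2, |W|=6; reorder rows/cols to standard.

Alcove-folded reps (p=5, 6 weights, presented ϖ-order):

  λ_1+ρ ↦ (0, 0) · λ_2+ρ ↦ (0, 0) · λ_3+ρ ↦ (0, 0) · λ_4+ρ ↦ (0, 3) · λ_5+ρ ↦ (0, 3) · λ_6+ρ ↦ (0, 3)

Grouping the 6 weights by Ā_5-representative: 2 linkage classes.

[[1, 2, 3], [4, 5, 6]]


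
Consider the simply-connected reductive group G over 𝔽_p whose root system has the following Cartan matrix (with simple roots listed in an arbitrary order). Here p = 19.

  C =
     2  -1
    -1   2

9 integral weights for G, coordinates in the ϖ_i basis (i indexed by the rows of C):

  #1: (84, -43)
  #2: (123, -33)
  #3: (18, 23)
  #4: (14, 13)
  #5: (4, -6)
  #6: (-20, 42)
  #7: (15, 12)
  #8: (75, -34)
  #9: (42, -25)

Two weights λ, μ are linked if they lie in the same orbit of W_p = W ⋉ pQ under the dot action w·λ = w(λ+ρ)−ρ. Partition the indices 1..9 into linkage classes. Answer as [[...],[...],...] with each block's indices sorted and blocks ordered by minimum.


Cartan matrix: type A_2 (|W|=6); un-permuting the 2 rows.

Ā_19 reps of the 9 weights (A_2, coords as presented):

  λ_1 → (5, 4) · λ_2 → (6, 3) · λ_3 → (0, 5) · λ_4 → (5, 4) · λ_5 → (0, 5) · λ_6 → (0, 5) · λ_7 → (6, 3) · λ_8 → (0, 5) · λ_9 → (0, 5)

Partition of {1..9} into 3 W_19-dot-orbits:

[[1, 4], [2, 7], [3, 5, 6, 8, 9]]


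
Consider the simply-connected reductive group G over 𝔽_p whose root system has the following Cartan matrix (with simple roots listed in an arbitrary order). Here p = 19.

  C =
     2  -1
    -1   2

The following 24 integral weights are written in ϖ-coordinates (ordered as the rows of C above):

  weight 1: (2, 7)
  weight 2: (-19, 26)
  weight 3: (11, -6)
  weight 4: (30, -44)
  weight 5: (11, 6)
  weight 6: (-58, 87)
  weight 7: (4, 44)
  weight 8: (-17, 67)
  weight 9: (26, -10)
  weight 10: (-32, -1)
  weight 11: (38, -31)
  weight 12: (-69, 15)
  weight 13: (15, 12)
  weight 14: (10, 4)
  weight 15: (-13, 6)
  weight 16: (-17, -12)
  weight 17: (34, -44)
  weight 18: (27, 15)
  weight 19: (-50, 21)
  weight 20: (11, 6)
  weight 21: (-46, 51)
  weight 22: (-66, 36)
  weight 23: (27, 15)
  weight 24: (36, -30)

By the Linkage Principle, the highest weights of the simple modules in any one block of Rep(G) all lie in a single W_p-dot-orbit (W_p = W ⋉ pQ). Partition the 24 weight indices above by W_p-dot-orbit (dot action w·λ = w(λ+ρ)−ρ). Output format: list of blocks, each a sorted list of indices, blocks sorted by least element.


A_2 Cartan matrix, 2 simple roots permuted; ρ=(1,1).

Folding the 24 weights λ_j+ρ into Ā_19 (reps in the given 2-coord order):

  λ_1+ρ ↦ (3, 8) · λ_2+ρ ↦ (10, 1) · λ_3+ρ ↦ (7, 5) · λ_4+ρ ↦ (7, 5) · λ_5+ρ ↦ (12, 7) · λ_6+ρ ↦ (12, 7) · λ_7+ρ ↦ (7, 5) · λ_8+ρ ↦ (11, 5) · λ_9+ρ ↦ (10, 1) · λ_10+ρ ↦ (12, 7) · λ_11+ρ ↦ (10, 1) · λ_12+ρ ↦ (11, 5) · λ_13+ρ ↦ (6, 3) · λ_14+ρ ↦ (11, 5) · λ_15+ρ ↦ (7, 5) · λ_16+ρ ↦ (3, 8) · λ_17+ρ ↦ (11, 5) · λ_18+ρ ↦ (6, 3) · λ_19+ρ ↦ (3, 8) · λ_20+ρ ↦ (12, 7) · λ_21+ρ ↦ (7, 5) · λ_22+ρ ↦ (10, 1) · λ_23+ρ ↦ (6, 3) · λ_24+ρ ↦ (10, 1)

These 24 weights hit 6 W_19-dot-orbits; sizes (3, 5, 5, 4, 4, 3):

[[1, 16, 19], [2, 9, 11, 22, 24], [3, 4, 7, 15, 21], [5, 6, 10, 20], [8, 12, 14, 17], [13, 18, 23]]


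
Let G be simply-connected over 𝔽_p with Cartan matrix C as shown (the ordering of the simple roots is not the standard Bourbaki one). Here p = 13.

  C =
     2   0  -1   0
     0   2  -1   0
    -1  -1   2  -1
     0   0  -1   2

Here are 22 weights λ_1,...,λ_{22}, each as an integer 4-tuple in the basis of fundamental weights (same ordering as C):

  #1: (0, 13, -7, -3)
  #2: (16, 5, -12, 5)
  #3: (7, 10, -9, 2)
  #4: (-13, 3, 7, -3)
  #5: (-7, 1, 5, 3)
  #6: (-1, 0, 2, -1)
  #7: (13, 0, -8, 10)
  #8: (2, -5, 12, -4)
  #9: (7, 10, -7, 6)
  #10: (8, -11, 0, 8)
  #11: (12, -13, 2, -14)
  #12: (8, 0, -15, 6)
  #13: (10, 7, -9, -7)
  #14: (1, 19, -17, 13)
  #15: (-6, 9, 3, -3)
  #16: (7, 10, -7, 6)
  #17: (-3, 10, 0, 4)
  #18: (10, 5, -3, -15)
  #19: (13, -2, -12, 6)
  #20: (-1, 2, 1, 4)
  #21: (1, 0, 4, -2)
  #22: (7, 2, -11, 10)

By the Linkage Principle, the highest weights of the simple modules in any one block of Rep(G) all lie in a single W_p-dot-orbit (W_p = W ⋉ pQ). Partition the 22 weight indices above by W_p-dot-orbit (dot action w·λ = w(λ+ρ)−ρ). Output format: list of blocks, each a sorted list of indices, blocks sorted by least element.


Dynkin diagram of C (from the 6 off-diagonal −1 entries): D_4.

λ_j+ρ reflected into Ā_13 (⟨·,θ^∨⟩≤13); 4-tuples as given:

  λ_1 → (2, 1, 4, 1);  λ_2 → (2, 1, 4, 1);  λ_3 → (0, 3, 2, 5);  λ_4 → (6, 2, 0, 4);  λ_5 → (6, 2, 0, 4);  λ_6 → (0, 1, 3, 0);  λ_7 → (2, 1, 4, 1);  λ_8 → (0, 1, 3, 0);  λ_9 → (1, 4, 1, 0);  λ_10 → (0, 1, 3, 0);  λ_11 → (0, 1, 3, 0);  λ_12 → (6, 2, 0, 4);  λ_13 → (0, 3, 2, 5);  λ_14 → (6, 2, 0, 4);  λ_15 → (2, 7, 1, 1);  λ_16 → (1, 4, 1, 0);  λ_17 → (2, 7, 1, 1);  λ_18 → (2, 7, 1, 1);  λ_19 → (2, 7, 1, 1);  λ_20 → (0, 3, 2, 5);  λ_21 → (2, 1, 4, 1);  λ_22 → (2, 7, 1, 1)

Grouping the 22 weights by Ā_13-representative: 6 linkage classes.

[[1, 2, 7, 21], [3, 13, 20], [4, 5, 12, 14], [6, 8, 10, 11], [9, 16], [15, 17, 18, 19, 22]]


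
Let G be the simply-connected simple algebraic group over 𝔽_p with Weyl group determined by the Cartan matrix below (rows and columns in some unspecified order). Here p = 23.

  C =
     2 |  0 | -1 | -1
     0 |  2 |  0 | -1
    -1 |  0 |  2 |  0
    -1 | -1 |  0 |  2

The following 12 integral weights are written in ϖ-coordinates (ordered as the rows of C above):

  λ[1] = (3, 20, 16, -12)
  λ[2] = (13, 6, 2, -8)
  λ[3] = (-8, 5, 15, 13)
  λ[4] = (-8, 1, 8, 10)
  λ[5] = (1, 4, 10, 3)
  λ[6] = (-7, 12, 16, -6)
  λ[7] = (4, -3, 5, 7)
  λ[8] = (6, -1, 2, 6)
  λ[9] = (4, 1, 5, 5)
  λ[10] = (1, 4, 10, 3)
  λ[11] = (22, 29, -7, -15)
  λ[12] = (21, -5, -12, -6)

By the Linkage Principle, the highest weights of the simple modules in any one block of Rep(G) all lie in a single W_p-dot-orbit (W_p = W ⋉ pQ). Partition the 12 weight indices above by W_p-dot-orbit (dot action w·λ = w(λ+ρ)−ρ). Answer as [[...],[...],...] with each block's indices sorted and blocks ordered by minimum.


A_4 Cartan matrix, 4 simple roots permuted; ρ=(1,1,1,1).

λ_j+ρ reflected into Ā_23 (⟨·,θ^∨⟩≤23); 4-tuples as given:

    λ_1 → (7, 2, 2, 4)
    λ_2 → (7, 0, 3, 7)
    λ_3 → (7, 0, 3, 7)
    λ_4 → (7, 2, 2, 4)
    λ_5 → (2, 5, 11, 4)
    λ_6 → (5, 2, 6, 6)
    λ_7 → (5, 2, 6, 6)
    λ_8 → (7, 0, 3, 7)
    λ_9 → (5, 2, 6, 6)
    λ_10 → (2, 5, 11, 4)
    λ_11 → (7, 0, 3, 7)
    λ_12 → (2, 5, 11, 4)

These 12 weights hit 4 W_23-dot-orbits; sizes (2, 4, 3, 3):

[[1, 4], [2, 3, 8, 11], [5, 10, 12], [6, 7, 9]]


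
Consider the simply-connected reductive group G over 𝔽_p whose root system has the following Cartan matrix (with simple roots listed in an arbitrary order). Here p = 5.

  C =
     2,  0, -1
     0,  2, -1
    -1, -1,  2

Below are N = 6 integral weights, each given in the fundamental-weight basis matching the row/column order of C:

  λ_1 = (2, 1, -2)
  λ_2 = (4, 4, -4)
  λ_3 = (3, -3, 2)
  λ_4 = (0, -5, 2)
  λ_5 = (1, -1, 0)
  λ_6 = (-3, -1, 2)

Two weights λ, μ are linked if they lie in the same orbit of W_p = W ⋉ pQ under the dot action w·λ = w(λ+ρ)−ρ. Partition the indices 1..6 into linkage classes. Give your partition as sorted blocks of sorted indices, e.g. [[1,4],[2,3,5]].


A_3 Cartan matrix, 3 simple roots permuted; ρ=(1,1,1).

W_5-reps of the 6 weights in Ā_5 (same 3-coord order as C):

  λ_1+ρ ↦ (2, 1, 1)
  λ_2+ρ ↦ (0, 0, 3)
  λ_3+ρ ↦ (2, 0, 1)
  λ_4+ρ ↦ (0, 3, 1)
  λ_5+ρ ↦ (2, 0, 1)
  λ_6+ρ ↦ (2, 0, 1)

These 6 weights hit 4 W_5-dot-orbits; sizes (1, 1, 3, 1):

[[1], [2], [3, 5, 6], [4]]


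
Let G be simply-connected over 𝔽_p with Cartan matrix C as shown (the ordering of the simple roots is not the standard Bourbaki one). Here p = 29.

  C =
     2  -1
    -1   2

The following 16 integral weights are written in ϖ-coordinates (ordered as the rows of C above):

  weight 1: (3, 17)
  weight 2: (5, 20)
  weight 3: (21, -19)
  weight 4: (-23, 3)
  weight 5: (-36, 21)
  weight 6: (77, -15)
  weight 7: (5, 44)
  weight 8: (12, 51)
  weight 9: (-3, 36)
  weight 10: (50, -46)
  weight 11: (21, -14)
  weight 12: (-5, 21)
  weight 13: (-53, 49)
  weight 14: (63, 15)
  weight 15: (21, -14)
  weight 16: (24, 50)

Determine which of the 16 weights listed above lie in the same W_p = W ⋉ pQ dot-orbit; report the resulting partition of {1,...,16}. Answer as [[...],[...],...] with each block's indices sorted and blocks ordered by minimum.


Type A_2, rank 2, |W|=6; reorder rows/cols to standard.

Folding the 16 weights λ_j+ρ into Ā_29 (reps in the given 2-coord order):

    λ_1+ρ ↦ (4, 18)
    λ_2+ρ ↦ (6, 21)
    λ_3+ρ ↦ (4, 18)
    λ_4+ρ ↦ (4, 18)
    λ_5+ρ ↦ (16, 7)
    λ_6+ρ ↦ (14, 9)
    λ_7+ρ ↦ (16, 7)
    λ_8+ρ ↦ (16, 7)
    λ_9+ρ ↦ (6, 21)
    λ_10+ρ ↦ (16, 7)
    λ_11+ρ ↦ (9, 13)
    λ_12+ρ ↦ (4, 18)
    λ_13+ρ ↦ (6, 21)
    λ_14+ρ ↦ (16, 7)
    λ_15+ρ ↦ (9, 13)
    λ_16+ρ ↦ (4, 18)

The 16 indices split into 5 linkage classes (same alcove rep ⇔ same W_29-dot-orbit):

[[1, 3, 4, 12, 16], [2, 9, 13], [5, 7, 8, 10, 14], [6], [11, 15]]


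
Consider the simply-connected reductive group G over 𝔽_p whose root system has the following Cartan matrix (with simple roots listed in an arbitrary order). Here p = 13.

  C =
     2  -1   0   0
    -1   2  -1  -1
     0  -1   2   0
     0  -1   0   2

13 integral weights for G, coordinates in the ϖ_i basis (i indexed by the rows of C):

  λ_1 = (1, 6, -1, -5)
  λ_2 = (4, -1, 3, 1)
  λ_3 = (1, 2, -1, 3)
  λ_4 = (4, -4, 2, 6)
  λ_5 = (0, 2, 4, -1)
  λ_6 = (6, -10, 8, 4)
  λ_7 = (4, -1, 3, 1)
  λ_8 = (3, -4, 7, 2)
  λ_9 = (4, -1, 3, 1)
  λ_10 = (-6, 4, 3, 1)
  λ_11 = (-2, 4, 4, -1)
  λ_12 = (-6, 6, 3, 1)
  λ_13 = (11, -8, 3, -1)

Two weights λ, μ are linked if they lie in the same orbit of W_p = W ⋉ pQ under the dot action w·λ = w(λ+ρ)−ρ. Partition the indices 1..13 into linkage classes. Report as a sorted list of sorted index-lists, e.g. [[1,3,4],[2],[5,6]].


C ↔ D_4 under row/col permutation; |W(D_4)| = 192.

Each λ_j+ρ reduced to Ā_13; 4-tuples below use C's row order:

    λ_1 → (2, 3, 0, 4)
    λ_2 → (5, 0, 4, 2)
    λ_3 → (2, 3, 0, 4)
    λ_4 → (2, 3, 0, 4)
    λ_5 → (1, 3, 5, 0)
    λ_6 → (2, 3, 0, 4)
    λ_7 → (5, 0, 4, 2)
    λ_8 → (1, 3, 5, 0)
    λ_9 → (5, 0, 4, 2)
    λ_10 → (5, 0, 4, 2)
    λ_11 → (1, 3, 5, 0)
    λ_12 → (5, 0, 4, 2)
    λ_13 → (2, 3, 0, 4)

3 distinct reps among the 13 weights ⇒ 3 W_13-linkage classes:

[[1, 3, 4, 6, 13], [2, 7, 9, 10, 12], [5, 8, 11]]


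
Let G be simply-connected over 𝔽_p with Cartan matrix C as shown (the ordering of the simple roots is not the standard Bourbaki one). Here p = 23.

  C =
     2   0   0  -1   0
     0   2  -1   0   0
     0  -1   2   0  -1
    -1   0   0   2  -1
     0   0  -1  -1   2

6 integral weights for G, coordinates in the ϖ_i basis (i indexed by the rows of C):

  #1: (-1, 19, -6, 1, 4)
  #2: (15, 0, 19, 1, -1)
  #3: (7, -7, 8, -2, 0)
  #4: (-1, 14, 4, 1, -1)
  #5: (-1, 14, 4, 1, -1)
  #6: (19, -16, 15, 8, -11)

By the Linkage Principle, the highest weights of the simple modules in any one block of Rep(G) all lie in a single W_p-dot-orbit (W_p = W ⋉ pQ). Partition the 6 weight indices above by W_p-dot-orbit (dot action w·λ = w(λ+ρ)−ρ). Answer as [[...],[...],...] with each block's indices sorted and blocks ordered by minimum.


Dynkin diagram of C (from the 8 off-diagonal −1 entries): A_5.

Alcove-folded reps (p=23, 6 weights, presented ϖ-order):

  λ_1 → (0, 15, 5, 2, 0) · λ_2 → (0, 15, 5, 2, 0) · λ_3 → (7, 6, 3, 1, 0) · λ_4 → (0, 15, 5, 2, 0) · λ_5 → (0, 15, 5, 2, 0) · λ_6 → (7, 6, 3, 1, 0)

The 6 indices split into 2 linkage classes (same alcove rep ⇔ same W_23-dot-orbit):

[[1, 2, 4, 5], [3, 6]]


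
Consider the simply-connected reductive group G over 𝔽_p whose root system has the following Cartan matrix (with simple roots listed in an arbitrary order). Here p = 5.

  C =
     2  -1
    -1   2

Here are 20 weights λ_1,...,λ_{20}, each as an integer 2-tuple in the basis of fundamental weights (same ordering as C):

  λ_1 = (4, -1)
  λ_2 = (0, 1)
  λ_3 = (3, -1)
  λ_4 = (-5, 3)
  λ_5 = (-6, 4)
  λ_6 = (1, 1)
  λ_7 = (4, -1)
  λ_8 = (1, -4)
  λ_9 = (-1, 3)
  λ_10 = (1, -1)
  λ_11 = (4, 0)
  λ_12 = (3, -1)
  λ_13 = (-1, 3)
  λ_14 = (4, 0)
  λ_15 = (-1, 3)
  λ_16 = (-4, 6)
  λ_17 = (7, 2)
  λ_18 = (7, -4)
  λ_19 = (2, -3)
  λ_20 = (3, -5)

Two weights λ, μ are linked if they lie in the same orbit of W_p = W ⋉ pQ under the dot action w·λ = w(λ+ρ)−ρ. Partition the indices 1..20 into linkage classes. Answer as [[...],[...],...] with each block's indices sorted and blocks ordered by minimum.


Cartan matrix: type A_2 (|W|=6); un-permuting the 2 rows.

Folding the 20 weights λ_j+ρ into Ā_5 (reps in the given 2-coord order):

    [1] (5, 0)
    [2] (1, 2)
    [3] (4, 0)
    [4] (4, 0)
    [5] (5, 0)
    [6] (2, 2)
    [7] (5, 0)
    [8] (1, 2)
    [9] (0, 4)
    [10] (2, 0)
    [11] (4, 0)
    [12] (4, 0)
    [13] (0, 4)
    [14] (4, 0)
    [15] (0, 4)
    [16] (1, 2)
    [17] (1, 2)
    [18] (2, 0)
    [19] (1, 2)
    [20] (0, 4)

Linkage partition of the 20 weights (6 classes, p=5):

[[1, 5, 7], [2, 8, 16, 17, 19], [3, 4, 11, 12, 14], [6], [9, 13, 15, 20], [10, 18]]


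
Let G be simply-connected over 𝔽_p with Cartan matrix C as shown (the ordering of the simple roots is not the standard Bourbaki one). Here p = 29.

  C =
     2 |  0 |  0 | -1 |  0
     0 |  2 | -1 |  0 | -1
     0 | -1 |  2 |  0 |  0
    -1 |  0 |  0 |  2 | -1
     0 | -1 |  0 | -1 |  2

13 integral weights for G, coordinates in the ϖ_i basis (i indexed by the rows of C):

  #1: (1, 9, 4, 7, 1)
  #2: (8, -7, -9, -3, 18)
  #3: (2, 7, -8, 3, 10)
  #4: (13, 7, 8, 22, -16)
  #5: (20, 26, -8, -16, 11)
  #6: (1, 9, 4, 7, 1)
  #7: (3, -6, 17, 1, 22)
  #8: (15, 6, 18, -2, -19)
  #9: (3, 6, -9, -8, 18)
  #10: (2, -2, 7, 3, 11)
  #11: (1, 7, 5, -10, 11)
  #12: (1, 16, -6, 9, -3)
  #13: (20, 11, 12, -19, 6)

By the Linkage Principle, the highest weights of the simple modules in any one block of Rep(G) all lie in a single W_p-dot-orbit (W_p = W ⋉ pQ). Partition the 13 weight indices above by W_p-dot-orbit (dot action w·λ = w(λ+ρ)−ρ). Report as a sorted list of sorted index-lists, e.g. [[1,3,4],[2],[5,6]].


C ↔ A_5 under row/col permutation; |W(A_5)| = 720.

Ā_29 reps of the 13 weights (A_5, coords as presented):

  λ_1+ρ ↦ (2, 10, 5, 8, 2);  λ_2+ρ ↦ (7, 8, 6, 2, 3);  λ_3+ρ ↦ (3, 1, 7, 4, 11);  λ_4+ρ ↦ (4, 1, 7, 8, 7);  λ_5+ρ ↦ (7, 8, 6, 2, 3);  λ_6+ρ ↦ (2, 10, 5, 8, 2);  λ_7+ρ ↦ (2, 5, 0, 7, 11);  λ_8+ρ ↦ (3, 1, 7, 4, 11);  λ_9+ρ ↦ (3, 1, 7, 4, 11);  λ_10+ρ ↦ (3, 1, 7, 4, 11);  λ_11+ρ ↦ (7, 8, 6, 2, 3);  λ_12+ρ ↦ (2, 10, 5, 8, 2);  λ_13+ρ ↦ (3, 1, 7, 4, 11)

The 13 indices split into 5 linkage classes (same alcove rep ⇔ same W_29-dot-orbit):

[[1, 6, 12], [2, 5, 11], [3, 8, 9, 10, 13], [4], [7]]


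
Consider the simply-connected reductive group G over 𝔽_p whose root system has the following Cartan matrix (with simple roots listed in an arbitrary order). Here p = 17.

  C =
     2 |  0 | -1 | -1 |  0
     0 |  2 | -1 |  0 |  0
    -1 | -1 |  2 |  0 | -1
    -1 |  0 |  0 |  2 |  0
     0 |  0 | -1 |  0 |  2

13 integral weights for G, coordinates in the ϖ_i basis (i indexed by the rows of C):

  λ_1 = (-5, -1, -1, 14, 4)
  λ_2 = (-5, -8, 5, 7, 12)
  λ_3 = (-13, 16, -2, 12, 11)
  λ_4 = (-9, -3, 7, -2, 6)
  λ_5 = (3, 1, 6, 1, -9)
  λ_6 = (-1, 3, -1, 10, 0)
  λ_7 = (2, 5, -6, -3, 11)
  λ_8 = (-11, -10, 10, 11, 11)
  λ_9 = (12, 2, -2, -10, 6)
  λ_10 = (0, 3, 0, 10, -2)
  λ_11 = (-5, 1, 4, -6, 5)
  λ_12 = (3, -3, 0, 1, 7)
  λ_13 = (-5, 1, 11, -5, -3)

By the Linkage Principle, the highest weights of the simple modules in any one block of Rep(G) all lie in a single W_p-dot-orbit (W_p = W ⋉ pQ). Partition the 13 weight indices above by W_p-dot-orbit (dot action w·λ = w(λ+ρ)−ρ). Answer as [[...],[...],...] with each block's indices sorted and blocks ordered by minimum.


C ↔ D_5 under row/col permutation; |W(D_5)| = 1920.

W_17-reps of the 13 weights in Ā_17 (same 5-coord order as C):

  [1] (0, 4, 0, 11, 1)
  [2] (2, 1, 1, 2, 7)
  [3] (0, 4, 0, 11, 1)
  [4] (2, 1, 0, 6, 4)
  [5] (2, 1, 1, 2, 7)
  [6] (0, 4, 0, 11, 1)
  [7] (2, 1, 1, 2, 7)
  [8] (2, 1, 0, 6, 4)
  [9] (1, 2, 2, 4, 2)
  [10] (0, 4, 0, 11, 1)
  [11] (1, 2, 2, 4, 2)
  [12] (2, 1, 1, 2, 7)
  [13] (1, 2, 2, 4, 2)

These 13 weights hit 4 W_17-dot-orbits; sizes (4, 4, 2, 3):

[[1, 3, 6, 10], [2, 5, 7, 12], [4, 8], [9, 11, 13]]


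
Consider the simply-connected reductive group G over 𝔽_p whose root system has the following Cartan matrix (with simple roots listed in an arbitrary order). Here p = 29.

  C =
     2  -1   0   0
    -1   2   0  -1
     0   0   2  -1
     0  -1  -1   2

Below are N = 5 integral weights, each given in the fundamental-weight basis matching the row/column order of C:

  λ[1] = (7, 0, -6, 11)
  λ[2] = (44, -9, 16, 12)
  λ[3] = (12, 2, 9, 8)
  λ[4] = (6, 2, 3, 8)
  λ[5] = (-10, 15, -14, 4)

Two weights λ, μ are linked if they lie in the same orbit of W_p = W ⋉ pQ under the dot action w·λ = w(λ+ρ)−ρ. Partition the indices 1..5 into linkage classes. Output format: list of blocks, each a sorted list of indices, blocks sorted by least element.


Root system A_4: the 4×4 matrix C matches after relabeling.

W_29-reps of the 5 weights in Ā_29 (same 4-coord order as C):

  λ_1 → (8, 1, 5, 7)
  λ_2 → (8, 1, 5, 7)
  λ_3 → (7, 3, 4, 9)
  λ_4 → (7, 3, 4, 9)
  λ_5 → (8, 1, 5, 7)

Grouping the 5 weights by Ā_29-representative: 2 linkage classes.

[[1, 2, 5], [3, 4]]


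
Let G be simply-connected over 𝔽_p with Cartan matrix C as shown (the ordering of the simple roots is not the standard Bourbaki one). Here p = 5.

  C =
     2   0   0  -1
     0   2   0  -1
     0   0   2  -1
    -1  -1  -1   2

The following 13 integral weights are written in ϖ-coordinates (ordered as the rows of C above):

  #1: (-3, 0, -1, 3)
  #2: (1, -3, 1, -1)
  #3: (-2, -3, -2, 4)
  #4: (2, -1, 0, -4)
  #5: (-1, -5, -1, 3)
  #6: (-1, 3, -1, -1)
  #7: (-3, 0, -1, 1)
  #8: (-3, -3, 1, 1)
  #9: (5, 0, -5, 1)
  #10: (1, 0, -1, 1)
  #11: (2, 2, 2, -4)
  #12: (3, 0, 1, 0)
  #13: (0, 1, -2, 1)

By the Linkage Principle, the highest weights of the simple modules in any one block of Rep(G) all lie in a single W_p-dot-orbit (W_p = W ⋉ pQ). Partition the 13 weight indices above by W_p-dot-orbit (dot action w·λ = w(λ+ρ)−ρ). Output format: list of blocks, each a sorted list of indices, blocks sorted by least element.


D_4 Cartan matrix, 4 simple roots permuted; ρ=(1,1,1,1).

W_5-reps of the 13 weights in Ā_5 (same 4-coord order as C):

    λ_1+ρ ↦ (2, 1, 0, 0)
    λ_2+ρ ↦ (0, 0, 0, 2)
    λ_3+ρ ↦ (1, 2, 1, 0)
    λ_4+ρ ↦ (2, 1, 0, 0)
    λ_5+ρ ↦ (0, 4, 0, 0)
    λ_6+ρ ↦ (0, 4, 0, 0)
    λ_7+ρ ↦ (2, 1, 0, 0)
    λ_8+ρ ↦ (0, 0, 0, 2)
    λ_9+ρ ↦ (1, 2, 1, 0)
    λ_10+ρ ↦ (2, 1, 0, 0)
    λ_11+ρ ↦ (0, 0, 0, 2)
    λ_12+ρ ↦ (1, 2, 1, 0)
    λ_13+ρ ↦ (1, 2, 1, 0)

Linkage partition of the 13 weights (4 classes, p=5):

[[1, 4, 7, 10], [2, 8, 11], [3, 9, 12, 13], [5, 6]]


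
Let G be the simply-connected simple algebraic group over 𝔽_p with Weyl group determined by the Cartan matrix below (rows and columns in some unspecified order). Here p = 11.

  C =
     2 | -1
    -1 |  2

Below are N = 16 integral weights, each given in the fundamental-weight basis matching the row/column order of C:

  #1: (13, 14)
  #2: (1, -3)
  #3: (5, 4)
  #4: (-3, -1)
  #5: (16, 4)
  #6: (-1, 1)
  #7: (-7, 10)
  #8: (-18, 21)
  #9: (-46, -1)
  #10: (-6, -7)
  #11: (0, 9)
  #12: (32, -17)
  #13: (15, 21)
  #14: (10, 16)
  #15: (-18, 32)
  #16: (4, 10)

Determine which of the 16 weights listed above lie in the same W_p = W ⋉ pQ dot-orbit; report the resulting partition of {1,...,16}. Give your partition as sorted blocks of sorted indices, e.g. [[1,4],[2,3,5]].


Dynkin diagram of C (from the 2 off-diagonal −1 entries): A_2.

Alcove-folded reps (p=11, 16 weights, presented ϖ-order):

  λ_1+ρ ↦ (3, 4) · λ_2+ρ ↦ (0, 2) · λ_3+ρ ↦ (6, 5) · λ_4+ρ ↦ (0, 2) · λ_5+ρ ↦ (0, 6) · λ_6+ρ ↦ (0, 2) · λ_7+ρ ↦ (6, 5) · λ_8+ρ ↦ (0, 6) · λ_9+ρ ↦ (1, 10) · λ_10+ρ ↦ (6, 5) · λ_11+ρ ↦ (1, 10) · λ_12+ρ ↦ (6, 5) · λ_13+ρ ↦ (0, 6) · λ_14+ρ ↦ (0, 6) · λ_15+ρ ↦ (6, 5) · λ_16+ρ ↦ (0, 6)

Grouping the 16 weights by Ā_11-representative: 5 linkage classes.

[[1], [2, 4, 6], [3, 7, 10, 12, 15], [5, 8, 13, 14, 16], [9, 11]]


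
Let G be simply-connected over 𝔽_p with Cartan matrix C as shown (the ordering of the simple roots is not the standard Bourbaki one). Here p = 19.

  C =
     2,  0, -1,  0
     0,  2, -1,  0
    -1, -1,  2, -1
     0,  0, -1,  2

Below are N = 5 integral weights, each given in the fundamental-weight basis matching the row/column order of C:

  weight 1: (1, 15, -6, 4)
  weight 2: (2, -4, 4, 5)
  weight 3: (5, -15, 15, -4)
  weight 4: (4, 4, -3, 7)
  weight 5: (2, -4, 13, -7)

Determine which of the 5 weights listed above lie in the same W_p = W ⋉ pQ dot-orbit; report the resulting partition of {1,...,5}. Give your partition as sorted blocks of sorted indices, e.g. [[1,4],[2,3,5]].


Root system D_4: the 4×4 matrix C matches after relabeling.

Ā_19 reps of the 5 weights (D_4, coords as presented):

  λ_1 → (3, 11, 2, 0) · λ_2 → (3, 3, 2, 6) · λ_3 → (3, 11, 2, 0) · λ_4 → (3, 3, 2, 6) · λ_5 → (3, 3, 2, 6)

These 5 weights hit 2 W_19-dot-orbits; sizes (2, 3):

[[1, 3], [2, 4, 5]]


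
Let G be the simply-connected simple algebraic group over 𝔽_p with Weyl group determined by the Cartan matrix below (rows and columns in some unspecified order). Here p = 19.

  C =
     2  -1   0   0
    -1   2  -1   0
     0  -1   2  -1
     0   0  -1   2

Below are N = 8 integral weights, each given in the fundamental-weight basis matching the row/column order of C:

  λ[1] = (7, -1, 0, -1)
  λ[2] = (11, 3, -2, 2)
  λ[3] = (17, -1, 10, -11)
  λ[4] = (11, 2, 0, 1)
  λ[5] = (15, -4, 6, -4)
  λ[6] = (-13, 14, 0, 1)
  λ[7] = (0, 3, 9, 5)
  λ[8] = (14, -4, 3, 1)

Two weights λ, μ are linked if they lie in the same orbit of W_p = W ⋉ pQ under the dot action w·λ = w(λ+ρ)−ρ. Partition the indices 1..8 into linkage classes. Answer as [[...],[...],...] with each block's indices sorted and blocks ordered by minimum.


C ↔ A_4 under row/col permutation; |W(A_4)| = 120.

Folding the 8 weights λ_j+ρ into Ā_19 (reps in the given 4-coord order):

    [1] (8, 0, 1, 0)
    [2] (12, 3, 1, 2)
    [3] (8, 0, 1, 0)
    [4] (12, 3, 1, 2)
    [5] (12, 3, 1, 2)
    [6] (12, 3, 1, 2)
    [7] (1, 3, 10, 4)
    [8] (12, 3, 1, 2)

The 8 indices split into 3 linkage classes (same alcove rep ⇔ same W_19-dot-orbit):

[[1, 3], [2, 4, 5, 6, 8], [7]]


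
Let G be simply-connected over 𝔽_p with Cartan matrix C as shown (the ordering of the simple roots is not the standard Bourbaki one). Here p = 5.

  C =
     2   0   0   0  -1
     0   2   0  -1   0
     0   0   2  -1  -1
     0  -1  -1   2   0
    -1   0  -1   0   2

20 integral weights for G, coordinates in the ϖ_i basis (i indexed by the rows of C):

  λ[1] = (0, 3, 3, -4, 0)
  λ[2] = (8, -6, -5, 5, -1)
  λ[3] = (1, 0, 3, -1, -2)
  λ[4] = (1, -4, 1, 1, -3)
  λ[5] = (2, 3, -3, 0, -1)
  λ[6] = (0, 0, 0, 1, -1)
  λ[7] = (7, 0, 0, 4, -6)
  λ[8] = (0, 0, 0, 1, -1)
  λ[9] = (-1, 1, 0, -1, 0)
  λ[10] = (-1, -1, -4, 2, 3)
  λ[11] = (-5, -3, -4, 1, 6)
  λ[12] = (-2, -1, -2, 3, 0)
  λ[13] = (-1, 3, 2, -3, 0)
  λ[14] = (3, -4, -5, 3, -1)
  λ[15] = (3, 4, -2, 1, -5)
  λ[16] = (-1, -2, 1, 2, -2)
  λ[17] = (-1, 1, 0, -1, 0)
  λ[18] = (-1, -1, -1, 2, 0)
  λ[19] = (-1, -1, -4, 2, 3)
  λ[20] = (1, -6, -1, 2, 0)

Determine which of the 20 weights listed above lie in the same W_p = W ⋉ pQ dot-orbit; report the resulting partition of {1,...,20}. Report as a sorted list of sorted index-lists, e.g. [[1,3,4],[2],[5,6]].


Type A_5, rank 5, |W|=720; reorder rows/cols to standard.

Ā_5 reps of the 20 weights (A_5, coords as presented):

  λ_1+ρ ↦ (1, 1, 1, 2, 0) · λ_2+ρ ↦ (0, 0, 0, 3, 1) · λ_3+ρ ↦ (0, 0, 3, 0, 1) · λ_4+ρ ↦ (0, 2, 1, 0, 1) · λ_5+ρ ↦ (0, 2, 1, 0, 1) · λ_6+ρ ↦ (1, 1, 1, 2, 0) · λ_7+ρ ↦ (0, 0, 0, 3, 1) · λ_8+ρ ↦ (1, 1, 1, 2, 0) · λ_9+ρ ↦ (0, 2, 1, 0, 1) · λ_10+ρ ↦ (0, 0, 3, 0, 1) · λ_11+ρ ↦ (2, 1, 0, 1, 0) · λ_12+ρ ↦ (0, 0, 0, 3, 1) · λ_13+ρ ↦ (1, 1, 1, 2, 0) · λ_14+ρ ↦ (0, 0, 3, 0, 1) · λ_15+ρ ↦ (0, 0, 0, 3, 1) · λ_16+ρ ↦ (1, 1, 1, 2, 0) · λ_17+ρ ↦ (0, 2, 1, 0, 1) · λ_18+ρ ↦ (0, 0, 0, 3, 1) · λ_19+ρ ↦ (0, 0, 3, 0, 1) · λ_20+ρ ↦ (0, 2, 1, 0, 1)

Partition of {1..20} into 5 W_5-dot-orbits:

[[1, 6, 8, 13, 16], [2, 7, 12, 15, 18], [3, 10, 14, 19], [4, 5, 9, 17, 20], [11]]


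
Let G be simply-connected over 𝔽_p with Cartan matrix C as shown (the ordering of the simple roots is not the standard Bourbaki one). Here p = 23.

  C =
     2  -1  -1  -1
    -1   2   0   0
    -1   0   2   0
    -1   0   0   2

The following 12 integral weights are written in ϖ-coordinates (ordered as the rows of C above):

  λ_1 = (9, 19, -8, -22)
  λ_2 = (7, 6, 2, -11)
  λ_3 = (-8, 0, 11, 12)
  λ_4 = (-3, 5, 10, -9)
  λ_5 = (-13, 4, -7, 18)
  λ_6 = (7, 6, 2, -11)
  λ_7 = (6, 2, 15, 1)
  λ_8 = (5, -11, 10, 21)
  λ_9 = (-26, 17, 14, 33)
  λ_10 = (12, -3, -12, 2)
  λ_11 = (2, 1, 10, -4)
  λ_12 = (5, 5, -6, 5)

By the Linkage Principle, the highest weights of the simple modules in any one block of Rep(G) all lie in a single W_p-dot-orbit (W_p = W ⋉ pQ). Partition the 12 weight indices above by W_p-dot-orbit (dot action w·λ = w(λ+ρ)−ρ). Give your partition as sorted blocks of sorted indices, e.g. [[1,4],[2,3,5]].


Dynkin diagram of C (from the 6 off-diagonal −1 entries): D_4.

λ_j+ρ reflected into Ā_23 (⟨·,θ^∨⟩≤23); 4-tuples as given:

  1: (0, 2, 11, 3)
  2: (2, 5, 1, 8)
  3: (1, 6, 5, 6)
  4: (4, 4, 1, 2)
  5: (1, 6, 5, 6)
  6: (2, 5, 1, 8)
  7: (0, 2, 11, 3)
  8: (1, 6, 5, 6)
  9: (4, 4, 1, 2)
  10: (0, 2, 11, 3)
  11: (0, 2, 11, 3)
  12: (1, 6, 5, 6)

These 12 weights hit 4 W_23-dot-orbits; sizes (4, 2, 4, 2):

[[1, 7, 10, 11], [2, 6], [3, 5, 8, 12], [4, 9]]


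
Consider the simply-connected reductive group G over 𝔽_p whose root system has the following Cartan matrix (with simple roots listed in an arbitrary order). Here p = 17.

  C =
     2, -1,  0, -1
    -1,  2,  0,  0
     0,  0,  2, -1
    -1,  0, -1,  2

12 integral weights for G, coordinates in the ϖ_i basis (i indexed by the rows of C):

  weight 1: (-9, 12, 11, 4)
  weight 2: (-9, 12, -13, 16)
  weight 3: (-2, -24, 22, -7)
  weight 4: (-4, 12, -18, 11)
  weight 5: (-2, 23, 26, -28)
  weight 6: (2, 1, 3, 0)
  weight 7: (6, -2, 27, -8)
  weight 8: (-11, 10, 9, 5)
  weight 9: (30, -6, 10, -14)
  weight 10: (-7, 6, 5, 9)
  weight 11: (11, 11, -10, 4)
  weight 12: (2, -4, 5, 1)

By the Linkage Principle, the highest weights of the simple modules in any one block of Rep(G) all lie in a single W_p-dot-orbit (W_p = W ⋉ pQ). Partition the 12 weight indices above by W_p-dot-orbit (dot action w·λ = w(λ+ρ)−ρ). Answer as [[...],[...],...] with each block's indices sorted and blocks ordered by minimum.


Root system A_4: the 4×4 matrix C matches after relabeling.

Alcove-folded reps (p=17, 12 weights, presented ϖ-order):

  λ_1+ρ ↦ (5, 0, 4, 3)
  λ_2+ρ ↦ (5, 0, 4, 3)
  λ_3+ρ ↦ (6, 1, 6, 4)
  λ_4+ρ ↦ (5, 0, 4, 3)
  λ_5+ρ ↦ (6, 1, 6, 4)
  λ_6+ρ ↦ (3, 2, 4, 1)
  λ_7+ρ ↦ (6, 1, 6, 4)
  λ_8+ρ ↦ (6, 1, 6, 4)
  λ_9+ρ ↦ (3, 2, 4, 1)
  λ_10+ρ ↦ (6, 1, 6, 4)
  λ_11+ρ ↦ (5, 0, 4, 3)
  λ_12+ρ ↦ (0, 3, 6, 2)

4 distinct reps among the 12 weights ⇒ 4 W_17-linkage classes:

[[1, 2, 4, 11], [3, 5, 7, 8, 10], [6, 9], [12]]


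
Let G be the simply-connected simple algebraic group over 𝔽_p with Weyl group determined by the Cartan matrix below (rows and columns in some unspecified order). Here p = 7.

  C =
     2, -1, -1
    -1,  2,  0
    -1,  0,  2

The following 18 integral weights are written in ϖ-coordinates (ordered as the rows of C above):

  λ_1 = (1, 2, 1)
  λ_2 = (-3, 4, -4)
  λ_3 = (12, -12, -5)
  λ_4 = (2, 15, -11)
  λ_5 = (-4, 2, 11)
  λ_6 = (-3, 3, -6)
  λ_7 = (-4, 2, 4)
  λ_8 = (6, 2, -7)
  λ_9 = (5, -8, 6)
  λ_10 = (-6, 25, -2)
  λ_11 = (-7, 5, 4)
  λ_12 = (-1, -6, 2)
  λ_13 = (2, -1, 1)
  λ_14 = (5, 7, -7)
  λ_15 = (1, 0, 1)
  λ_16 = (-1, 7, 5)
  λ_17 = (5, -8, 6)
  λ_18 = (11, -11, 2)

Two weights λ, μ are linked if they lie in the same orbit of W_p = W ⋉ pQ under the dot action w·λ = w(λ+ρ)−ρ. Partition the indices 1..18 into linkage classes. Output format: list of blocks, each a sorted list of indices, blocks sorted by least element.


C ↔ A_3 under row/col permutation; |W(A_3)| = 24.

Each λ_j+ρ reduced to Ā_7; 3-tuples below use C's row order:

    1: (2, 3, 2)
    2: (3, 0, 2)
    3: (2, 1, 2)
    4: (3, 0, 2)
    5: (2, 3, 2)
    6: (2, 3, 2)
    7: (3, 0, 2)
    8: (1, 0, 3)
    9: (1, 0, 0)
    10: (5, 0, 1)
    11: (5, 0, 1)
    12: (3, 0, 2)
    13: (3, 0, 2)
    14: (1, 0, 0)
    15: (2, 1, 2)
    16: (1, 0, 0)
    17: (1, 0, 0)
    18: (2, 1, 2)

6 distinct reps among the 18 weights ⇒ 6 W_7-linkage classes:

[[1, 5, 6], [2, 4, 7, 12, 13], [3, 15, 18], [8], [9, 14, 16, 17], [10, 11]]


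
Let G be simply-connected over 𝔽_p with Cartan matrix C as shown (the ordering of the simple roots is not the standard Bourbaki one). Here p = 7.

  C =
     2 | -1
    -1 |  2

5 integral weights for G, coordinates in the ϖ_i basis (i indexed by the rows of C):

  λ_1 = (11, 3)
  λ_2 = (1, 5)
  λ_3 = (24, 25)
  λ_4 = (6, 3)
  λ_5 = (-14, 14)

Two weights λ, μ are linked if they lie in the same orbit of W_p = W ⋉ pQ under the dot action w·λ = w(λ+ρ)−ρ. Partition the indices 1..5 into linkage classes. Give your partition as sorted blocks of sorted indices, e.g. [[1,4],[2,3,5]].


Cartan matrix: type A_2 (|W|=6); un-permuting the 2 rows.

Folding the 5 weights λ_j+ρ into Ā_7 (reps in the given 2-coord order):

  [1] (2, 3);  [2] (1, 5);  [3] (2, 3);  [4] (3, 0);  [5] (1, 5)

Grouping the 5 weights by Ā_7-representative: 3 linkage classes.

[[1, 3], [2, 5], [4]]


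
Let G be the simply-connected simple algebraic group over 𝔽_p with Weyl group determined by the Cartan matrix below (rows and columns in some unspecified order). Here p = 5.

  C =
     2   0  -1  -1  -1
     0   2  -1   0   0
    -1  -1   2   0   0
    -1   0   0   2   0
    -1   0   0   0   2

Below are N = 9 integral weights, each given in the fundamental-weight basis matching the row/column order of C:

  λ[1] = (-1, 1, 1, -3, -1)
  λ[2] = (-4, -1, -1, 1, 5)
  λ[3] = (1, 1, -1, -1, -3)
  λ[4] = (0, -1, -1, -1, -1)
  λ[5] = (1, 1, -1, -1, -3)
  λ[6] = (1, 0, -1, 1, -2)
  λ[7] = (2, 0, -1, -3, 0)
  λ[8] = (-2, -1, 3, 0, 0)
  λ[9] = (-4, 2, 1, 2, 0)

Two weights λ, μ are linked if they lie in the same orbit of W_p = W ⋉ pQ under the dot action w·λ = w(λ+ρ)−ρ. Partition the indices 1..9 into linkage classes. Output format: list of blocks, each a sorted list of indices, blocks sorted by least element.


Type D_5, rank 5, |W|=1920; reorder rows/cols to standard.

Ā_5 reps of the 9 weights (D_5, coords as presented):

  [1] (0, 2, 0, 0, 2) · [2] (0, 2, 0, 0, 2) · [3] (0, 2, 0, 0, 2) · [4] (1, 0, 0, 0, 0) · [5] (0, 2, 0, 0, 2) · [6] (0, 0, 1, 2, 1) · [7] (0, 0, 1, 2, 1) · [8] (1, 0, 0, 0, 0) · [9] (0, 2, 0, 0, 2)

Linkage partition of the 9 weights (3 classes, p=5):

[[1, 2, 3, 5, 9], [4, 8], [6, 7]]


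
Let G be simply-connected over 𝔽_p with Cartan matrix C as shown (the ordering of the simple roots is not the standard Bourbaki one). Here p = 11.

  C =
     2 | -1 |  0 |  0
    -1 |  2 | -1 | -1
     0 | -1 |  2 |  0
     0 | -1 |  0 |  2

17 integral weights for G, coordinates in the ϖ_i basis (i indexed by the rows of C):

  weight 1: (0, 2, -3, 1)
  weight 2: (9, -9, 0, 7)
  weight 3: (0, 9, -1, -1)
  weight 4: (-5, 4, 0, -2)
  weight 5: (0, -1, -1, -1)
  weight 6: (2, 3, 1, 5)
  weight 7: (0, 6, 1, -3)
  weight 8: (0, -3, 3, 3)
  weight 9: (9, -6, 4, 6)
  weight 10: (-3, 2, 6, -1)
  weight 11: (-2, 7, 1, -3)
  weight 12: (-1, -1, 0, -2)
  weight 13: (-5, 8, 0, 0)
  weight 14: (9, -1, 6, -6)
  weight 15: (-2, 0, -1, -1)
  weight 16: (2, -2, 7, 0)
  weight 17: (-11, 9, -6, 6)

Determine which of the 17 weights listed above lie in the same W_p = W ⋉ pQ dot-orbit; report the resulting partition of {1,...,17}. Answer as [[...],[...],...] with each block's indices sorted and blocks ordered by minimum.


Type D_4, rank 4, |W|=192; reorder rows/cols to standard.

Each λ_j+ρ reduced to Ā_11; 4-tuples below use C's row order:

  [1] (1, 1, 2, 2)
  [2] (2, 1, 7, 0)
  [3] (1, 0, 0, 0)
  [4] (4, 0, 1, 1)
  [5] (1, 0, 0, 0)
  [6] (1, 1, 2, 2)
  [7] (1, 1, 2, 2)
  [8] (1, 1, 2, 2)
  [9] (4, 0, 1, 1)
  [10] (2, 1, 7, 0)
  [11] (1, 1, 2, 2)
  [12] (1, 0, 0, 0)
  [13] (4, 0, 1, 1)
  [14] (4, 0, 1, 1)
  [15] (1, 0, 0, 0)
  [16] (2, 1, 7, 0)
  [17] (4, 0, 1, 1)

Linkage partition of the 17 weights (4 classes, p=11):

[[1, 6, 7, 8, 11], [2, 10, 16], [3, 5, 12, 15], [4, 9, 13, 14, 17]]


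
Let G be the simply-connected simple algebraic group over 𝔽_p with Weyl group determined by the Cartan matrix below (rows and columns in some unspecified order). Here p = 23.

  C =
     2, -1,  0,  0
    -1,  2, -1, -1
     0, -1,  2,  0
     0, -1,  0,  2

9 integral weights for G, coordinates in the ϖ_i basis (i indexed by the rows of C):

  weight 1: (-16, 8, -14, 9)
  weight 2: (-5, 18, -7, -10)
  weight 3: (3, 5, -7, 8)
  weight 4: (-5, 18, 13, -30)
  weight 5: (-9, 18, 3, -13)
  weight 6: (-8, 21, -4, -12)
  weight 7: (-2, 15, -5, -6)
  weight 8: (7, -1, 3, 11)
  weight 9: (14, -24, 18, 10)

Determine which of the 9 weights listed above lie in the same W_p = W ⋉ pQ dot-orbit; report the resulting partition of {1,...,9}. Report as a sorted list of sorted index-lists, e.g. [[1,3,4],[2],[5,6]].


Root system D_4: the 4×4 matrix C matches after relabeling.

W_23-reps of the 9 weights in Ā_23 (same 4-coord order as C):

  1: (4, 0, 6, 9);  2: (4, 0, 6, 9);  3: (4, 0, 6, 9);  4: (4, 0, 6, 9);  5: (7, 1, 3, 11);  6: (7, 1, 3, 11);  7: (1, 6, 4, 5);  8: (7, 1, 3, 11);  9: (7, 1, 3, 11)

These 9 weights hit 3 W_23-dot-orbits; sizes (4, 4, 1):

[[1, 2, 3, 4], [5, 6, 8, 9], [7]]
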